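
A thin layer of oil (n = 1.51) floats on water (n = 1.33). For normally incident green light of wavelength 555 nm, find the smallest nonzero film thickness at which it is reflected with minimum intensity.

At the upper boundary (n = 1.0 to n = 1.51) the reflected ray undergoes a half-wave phase shift.
Bottom surface (1.51 → 1.33): reflection off a lower-index medium gives no phase shift.
Net: one phase inversion between the two reflected rays.
So the condition for destructive reflection is 2 n t = m λ.
Minimum nonzero at m = 1: t = λ / (2 n) = 555 / (2 × 1.51) = 184 nm.

184 nm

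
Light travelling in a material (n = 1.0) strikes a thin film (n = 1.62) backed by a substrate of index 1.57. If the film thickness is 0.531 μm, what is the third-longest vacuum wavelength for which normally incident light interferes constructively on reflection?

Top surface (1.0 → 1.62): reflection off a higher-index medium gives a half-wave phase shift.
At the lower boundary (n = 1.62 to n = 1.57) the reflected ray undergoes no phase shift.
Net: one phase inversion between the two reflected rays.
So the condition for constructive reflection is 2 n t = (m + ½) λ.
λ = 2 n t / (m + ½). The third-longest wavelength is m = 2: λ = 2 × 1.62 × 531 / 2.50 = 688 nm.

688 nm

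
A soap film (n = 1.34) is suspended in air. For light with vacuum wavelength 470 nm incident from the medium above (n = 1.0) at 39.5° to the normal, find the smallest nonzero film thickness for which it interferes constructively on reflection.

99.6 nm

At the upper boundary (n = 1.0 to n = 1.34) the reflected ray undergoes a half-wave phase shift.
At the lower boundary (n = 1.34 to n = 1.0) the reflected ray undergoes no phase shift.
The two reflections differ by half a wavelength.
For maximum reflection here: 2 n t cos θ_r = (m + ½) λ.
Snell's law: 1.0 sin 39.5° = 1.34 sin θ_r → sin θ_r = 0.475, cos θ_r = 0.880.
Minimum at m = 0: t = λ / (4 n cos θ_r) = 470 / (4 × 1.34 × 0.880) = 99.6 nm.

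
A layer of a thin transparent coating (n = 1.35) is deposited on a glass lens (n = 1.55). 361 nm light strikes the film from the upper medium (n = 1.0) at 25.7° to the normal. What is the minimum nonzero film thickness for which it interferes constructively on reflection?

141 nm

Top surface (1.0 → 1.35): reflection off a higher-index medium gives a half-wave phase shift.
At the lower boundary (n = 1.35 to n = 1.55) the reflected ray undergoes a half-wave phase shift.
Zero or two π shifts → no net half-wave offset.
For strong reflection here: 2 n t cos θ_r = m λ.
Snell's law: 1.0 sin 25.7° = 1.35 sin θ_r → sin θ_r = 0.321, cos θ_r = 0.947.
Minimum nonzero at m = 1: t = λ / (2 n cos θ_r) = 361 / (2 × 1.35 × 0.947) = 141 nm.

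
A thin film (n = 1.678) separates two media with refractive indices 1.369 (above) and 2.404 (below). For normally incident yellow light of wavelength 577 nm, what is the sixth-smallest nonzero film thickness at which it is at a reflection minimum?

Ray reflecting at the top interface goes from n = 1.369 toward n = 1.678: a half-wave phase shift.
Bottom surface (1.678 → 2.404): reflection off a higher-index medium gives a half-wave phase shift.
Zero or two π shifts → no net half-wave offset.
So the condition for destructive reflection is 2 n t = (m + ½) λ.
The sixth-smallest nonzero thickness corresponds to m = 5: t = (m + ½) λ / (2 n) = 5.50 × 577 / (2 × 1.678) = 946 nm.

946 nm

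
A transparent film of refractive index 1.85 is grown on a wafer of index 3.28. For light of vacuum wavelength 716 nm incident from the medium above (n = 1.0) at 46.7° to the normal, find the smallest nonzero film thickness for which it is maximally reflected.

210 nm

At the upper boundary (n = 1.0 to n = 1.85) the reflected ray undergoes a half-wave phase shift.
Ray reflecting at the bottom interface goes from n = 1.85 toward n = 3.28: a half-wave phase shift.
Zero or two π shifts → no net half-wave offset.
So the condition for constructive reflection is 2 n t cos θ_r = m λ.
Snell's law: 1.0 sin 46.7° = 1.85 sin θ_r → sin θ_r = 0.393, cos θ_r = 0.919.
Minimum nonzero at m = 1: t = λ / (2 n cos θ_r) = 716 / (2 × 1.85 × 0.919) = 210 nm.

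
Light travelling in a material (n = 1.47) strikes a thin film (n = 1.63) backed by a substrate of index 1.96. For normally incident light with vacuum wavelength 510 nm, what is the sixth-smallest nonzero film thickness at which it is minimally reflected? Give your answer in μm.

0.860 μm

At the upper boundary (n = 1.47 to n = 1.63) the reflected ray undergoes a half-wave phase shift.
Bottom surface (1.63 → 1.96): reflection off a higher-index medium gives a half-wave phase shift.
Net: no relative phase inversion (both shifts match).
For dark reflection here: 2 n t = (m + ½) λ.
The sixth-smallest nonzero thickness corresponds to m = 5: t = (m + ½) λ / (2 n) = 5.50 × 510 / (2 × 1.63) = 860 nm.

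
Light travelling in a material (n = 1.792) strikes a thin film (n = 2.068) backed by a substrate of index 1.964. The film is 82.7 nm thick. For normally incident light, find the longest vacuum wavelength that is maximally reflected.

684 nm

Top surface (1.792 → 2.068): reflection off a higher-index medium gives a half-wave phase shift.
Ray reflecting at the bottom interface goes from n = 2.068 toward n = 1.964: no phase shift.
Exactly one π shift → a net half-wave offset.
For maximum reflection here: 2 n t = (m + ½) λ.
λ = 2 n t / (m + ½). The longest wavelength is m = 0: λ = 2 × 2.068 × 82.7 / 0.500 = 684 nm.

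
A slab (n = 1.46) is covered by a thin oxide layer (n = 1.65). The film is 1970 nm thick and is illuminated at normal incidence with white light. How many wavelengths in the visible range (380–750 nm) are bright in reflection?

8

Top surface (1.0 → 1.65): reflection off a higher-index medium gives a half-wave phase shift.
Ray reflecting at the bottom interface goes from n = 1.65 toward n = 1.46: no phase shift.
Net: one phase inversion between the two reflected rays.
So the condition for constructive reflection is 2 n t = (m + ½) λ.
λ = 2 n t / (m + ½) = 6501 / (m + ½) nm.
m=8: 765 nm (IR); m=9: 684 nm (visible); m=10: 619 nm (visible); m=11: 565 nm (visible); m=12: 520 nm (visible); m=13: 482 nm (visible); m=14: 448 nm (visible); m=15: 419 nm (visible); m=16: 394 nm (visible); m=17: 371 nm (UV).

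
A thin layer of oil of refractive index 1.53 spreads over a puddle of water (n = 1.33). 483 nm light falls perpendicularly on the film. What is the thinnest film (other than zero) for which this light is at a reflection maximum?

78.9 nm

Ray reflecting at the top interface goes from n = 1.0 toward n = 1.53: a half-wave phase shift.
At the lower boundary (n = 1.53 to n = 1.33) the reflected ray undergoes no phase shift.
Exactly one π shift → a net half-wave offset.
For bright reflection here: 2 n t = (m + ½) λ.
Minimum at m = 0: t = λ / (4 n) = 483 / (4 × 1.53) = 78.9 nm.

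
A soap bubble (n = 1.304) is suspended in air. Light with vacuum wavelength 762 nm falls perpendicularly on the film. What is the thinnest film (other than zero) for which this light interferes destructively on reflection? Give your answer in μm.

At the upper boundary (n = 1.0 to n = 1.304) the reflected ray undergoes a half-wave phase shift.
Bottom surface (1.304 → 1.0): reflection off a lower-index medium gives no phase shift.
Exactly one π shift → a net half-wave offset.
For weak reflection here: 2 n t = m λ.
Minimum nonzero at m = 1: t = λ / (2 n) = 762 / (2 × 1.304) = 292 nm.

0.292 μm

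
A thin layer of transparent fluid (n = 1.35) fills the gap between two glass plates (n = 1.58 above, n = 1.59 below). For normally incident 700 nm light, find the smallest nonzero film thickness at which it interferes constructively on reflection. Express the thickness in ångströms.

1296 Å

Ray reflecting at the top interface goes from n = 1.58 toward n = 1.35: no phase shift.
Bottom surface (1.35 → 1.59): reflection off a higher-index medium gives a half-wave phase shift.
The two reflections differ by half a wavelength.
So the condition for constructive reflection is 2 n t = (m + ½) λ.
Minimum at m = 0: t = λ / (4 n) = 700 / (4 × 1.35) = 130 nm.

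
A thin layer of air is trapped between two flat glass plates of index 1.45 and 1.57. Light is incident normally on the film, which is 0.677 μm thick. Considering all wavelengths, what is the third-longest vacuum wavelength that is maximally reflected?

At the upper boundary (n = 1.45 to n = 1.0) the reflected ray undergoes no phase shift.
At the lower boundary (n = 1.0 to n = 1.57) the reflected ray undergoes a half-wave phase shift.
Net: one phase inversion between the two reflected rays.
With one net inversion, constructive interference in reflection requires 2 n t = (m + ½) λ.
λ = 2 n t / (m + ½). The third-longest wavelength is m = 2: λ = 2 × 1.0 × 677 / 2.50 = 542 nm.

542 nm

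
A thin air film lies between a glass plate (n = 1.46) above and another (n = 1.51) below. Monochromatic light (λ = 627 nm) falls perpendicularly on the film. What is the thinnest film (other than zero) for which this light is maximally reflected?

Top surface (1.46 → 1.0): reflection off a lower-index medium gives no phase shift.
Bottom surface (1.0 → 1.51): reflection off a higher-index medium gives a half-wave phase shift.
Exactly one π shift → a net half-wave offset.
For strong reflection here: 2 n t = (m + ½) λ.
Minimum at m = 0: t = λ / (4 n) = 627 / (4 × 1.0) = 157 nm.

157 nm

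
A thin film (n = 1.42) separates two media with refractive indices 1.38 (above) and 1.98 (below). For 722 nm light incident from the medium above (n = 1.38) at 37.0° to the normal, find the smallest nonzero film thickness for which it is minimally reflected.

Ray reflecting at the top interface goes from n = 1.38 toward n = 1.42: a half-wave phase shift.
Bottom surface (1.42 → 1.98): reflection off a higher-index medium gives a half-wave phase shift.
Net: no relative phase inversion (both shifts match).
So the condition for destructive reflection is 2 n t cos θ_r = (m + ½) λ.
Snell's law: 1.38 sin 37.0° = 1.42 sin θ_r → sin θ_r = 0.585, cos θ_r = 0.811.
Minimum at m = 0: t = λ / (4 n cos θ_r) = 722 / (4 × 1.42 × 0.811) = 157 nm.

157 nm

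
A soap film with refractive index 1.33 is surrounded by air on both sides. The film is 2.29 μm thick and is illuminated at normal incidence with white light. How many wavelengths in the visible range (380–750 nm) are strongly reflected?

8

At the upper boundary (n = 1.0 to n = 1.33) the reflected ray undergoes a half-wave phase shift.
At the lower boundary (n = 1.33 to n = 1.0) the reflected ray undergoes no phase shift.
Exactly one π shift → a net half-wave offset.
With one net inversion, constructive interference in reflection requires 2 n t = (m + ½) λ.
λ = 2 n t / (m + ½) = 6091 / (m + ½) nm.
m=7: 812 nm (IR); m=8: 717 nm (visible); m=9: 641 nm (visible); m=10: 580 nm (visible); m=11: 530 nm (visible); m=12: 487 nm (visible); m=13: 451 nm (visible); m=14: 420 nm (visible); m=15: 393 nm (visible); m=16: 369 nm (UV).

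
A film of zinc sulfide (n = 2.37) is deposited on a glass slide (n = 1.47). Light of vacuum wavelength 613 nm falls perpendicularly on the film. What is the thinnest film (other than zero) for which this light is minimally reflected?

129 nm

At the upper boundary (n = 1.0 to n = 2.37) the reflected ray undergoes a half-wave phase shift.
Ray reflecting at the bottom interface goes from n = 2.37 toward n = 1.47: no phase shift.
Net: one phase inversion between the two reflected rays.
With one net inversion, destructive interference in reflection requires 2 n t = m λ.
Minimum nonzero at m = 1: t = λ / (2 n) = 613 / (2 × 2.37) = 129 nm.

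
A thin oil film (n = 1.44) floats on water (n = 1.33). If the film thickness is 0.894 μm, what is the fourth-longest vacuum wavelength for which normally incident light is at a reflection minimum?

644 nm

Ray reflecting at the top interface goes from n = 1.0 toward n = 1.44: a half-wave phase shift.
At the lower boundary (n = 1.44 to n = 1.33) the reflected ray undergoes no phase shift.
Exactly one π shift → a net half-wave offset.
For weak reflection here: 2 n t = m λ.
λ = 2 n t / m. The fourth-longest wavelength is m = 4: λ = 2 × 1.44 × 894 / 4.00 = 644 nm.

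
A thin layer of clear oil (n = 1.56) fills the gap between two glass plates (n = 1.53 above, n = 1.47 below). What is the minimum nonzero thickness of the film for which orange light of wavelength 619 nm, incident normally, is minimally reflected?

At the upper boundary (n = 1.53 to n = 1.56) the reflected ray undergoes a half-wave phase shift.
Ray reflecting at the bottom interface goes from n = 1.56 toward n = 1.47: no phase shift.
Exactly one π shift → a net half-wave offset.
So the condition for destructive reflection is 2 n t = m λ.
Minimum nonzero at m = 1: t = λ / (2 n) = 619 / (2 × 1.56) = 198 nm.

198 nm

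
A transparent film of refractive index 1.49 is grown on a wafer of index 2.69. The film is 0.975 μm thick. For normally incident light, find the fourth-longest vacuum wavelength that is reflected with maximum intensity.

At the upper boundary (n = 1.0 to n = 1.49) the reflected ray undergoes a half-wave phase shift.
Ray reflecting at the bottom interface goes from n = 1.49 toward n = 2.69: a half-wave phase shift.
Zero or two π shifts → no net half-wave offset.
So the condition for constructive reflection is 2 n t = m λ.
λ = 2 n t / m. The fourth-longest wavelength is m = 4: λ = 2 × 1.49 × 975 / 4.00 = 726 nm.

726 nm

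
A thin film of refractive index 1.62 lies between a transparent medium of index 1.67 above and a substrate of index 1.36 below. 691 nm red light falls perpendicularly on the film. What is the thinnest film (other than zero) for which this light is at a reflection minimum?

Ray reflecting at the top interface goes from n = 1.67 toward n = 1.62: no phase shift.
Ray reflecting at the bottom interface goes from n = 1.62 toward n = 1.36: no phase shift.
Zero or two π shifts → no net half-wave offset.
For dark reflection here: 2 n t = (m + ½) λ.
Minimum at m = 0: t = λ / (4 n) = 691 / (4 × 1.62) = 107 nm.

107 nm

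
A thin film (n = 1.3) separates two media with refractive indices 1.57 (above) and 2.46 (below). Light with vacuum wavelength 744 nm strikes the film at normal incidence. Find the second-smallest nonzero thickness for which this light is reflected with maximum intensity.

429 nm

At the upper boundary (n = 1.57 to n = 1.3) the reflected ray undergoes no phase shift.
At the lower boundary (n = 1.3 to n = 2.46) the reflected ray undergoes a half-wave phase shift.
Net: one phase inversion between the two reflected rays.
So the condition for constructive reflection is 2 n t = (m + ½) λ.
The second-smallest nonzero thickness corresponds to m = 1: t = (m + ½) λ / (2 n) = 1.50 × 744 / (2 × 1.3) = 429 nm.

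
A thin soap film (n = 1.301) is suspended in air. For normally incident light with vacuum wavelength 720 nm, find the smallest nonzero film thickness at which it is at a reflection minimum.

277 nm

Top surface (1.0 → 1.301): reflection off a higher-index medium gives a half-wave phase shift.
Bottom surface (1.301 → 1.0): reflection off a lower-index medium gives no phase shift.
The two reflections differ by half a wavelength.
For weak reflection here: 2 n t = m λ.
Minimum nonzero at m = 1: t = λ / (2 n) = 720 / (2 × 1.301) = 277 nm.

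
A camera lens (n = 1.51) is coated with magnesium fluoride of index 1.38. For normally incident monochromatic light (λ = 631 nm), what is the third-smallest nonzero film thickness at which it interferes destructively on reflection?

Top surface (1.0 → 1.38): reflection off a higher-index medium gives a half-wave phase shift.
Bottom surface (1.38 → 1.51): reflection off a higher-index medium gives a half-wave phase shift.
Zero or two π shifts → no net half-wave offset.
For dark reflection here: 2 n t = (m + ½) λ.
The third-smallest nonzero thickness corresponds to m = 2: t = (m + ½) λ / (2 n) = 2.50 × 631 / (2 × 1.38) = 572 nm.

572 nm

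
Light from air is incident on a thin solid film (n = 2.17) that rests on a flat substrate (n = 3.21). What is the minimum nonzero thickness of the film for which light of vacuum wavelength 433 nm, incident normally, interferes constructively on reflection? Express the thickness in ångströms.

998 Å

Ray reflecting at the top interface goes from n = 1.0 toward n = 2.17: a half-wave phase shift.
Bottom surface (2.17 → 3.21): reflection off a higher-index medium gives a half-wave phase shift.
Zero or two π shifts → no net half-wave offset.
With no net inversion, constructive interference in reflection requires 2 n t = m λ.
Minimum nonzero at m = 1: t = λ / (2 n) = 433 / (2 × 2.17) = 99.8 nm.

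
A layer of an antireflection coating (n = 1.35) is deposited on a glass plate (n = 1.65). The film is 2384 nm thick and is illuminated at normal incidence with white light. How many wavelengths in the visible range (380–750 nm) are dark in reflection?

8

At the upper boundary (n = 1.0 to n = 1.35) the reflected ray undergoes a half-wave phase shift.
At the lower boundary (n = 1.35 to n = 1.65) the reflected ray undergoes a half-wave phase shift.
Net: no relative phase inversion (both shifts match).
For dark reflection here: 2 n t = (m + ½) λ.
λ = 2 n t / (m + ½) = 6437 / (m + ½) nm.
m=8: 757 nm (IR); m=9: 678 nm (visible); m=10: 613 nm (visible); m=11: 560 nm (visible); m=12: 515 nm (visible); m=13: 477 nm (visible); m=14: 444 nm (visible); m=15: 415 nm (visible); m=16: 390 nm (visible); m=17: 368 nm (UV).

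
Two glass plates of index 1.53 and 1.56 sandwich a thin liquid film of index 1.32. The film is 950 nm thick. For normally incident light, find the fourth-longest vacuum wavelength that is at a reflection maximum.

717 nm

Top surface (1.53 → 1.32): reflection off a lower-index medium gives no phase shift.
Bottom surface (1.32 → 1.56): reflection off a higher-index medium gives a half-wave phase shift.
Exactly one π shift → a net half-wave offset.
So the condition for constructive reflection is 2 n t = (m + ½) λ.
λ = 2 n t / (m + ½). The fourth-longest wavelength is m = 3: λ = 2 × 1.32 × 950 / 3.50 = 717 nm.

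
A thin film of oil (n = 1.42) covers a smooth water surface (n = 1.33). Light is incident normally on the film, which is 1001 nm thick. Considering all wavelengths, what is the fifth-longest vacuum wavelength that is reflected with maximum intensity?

632 nm

At the upper boundary (n = 1.0 to n = 1.42) the reflected ray undergoes a half-wave phase shift.
Ray reflecting at the bottom interface goes from n = 1.42 toward n = 1.33: no phase shift.
The two reflections differ by half a wavelength.
For bright reflection here: 2 n t = (m + ½) λ.
λ = 2 n t / (m + ½). The fifth-longest wavelength is m = 4: λ = 2 × 1.42 × 1001 / 4.50 = 632 nm.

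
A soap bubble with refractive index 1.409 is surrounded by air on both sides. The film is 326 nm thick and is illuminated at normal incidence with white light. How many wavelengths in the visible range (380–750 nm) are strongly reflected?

Ray reflecting at the top interface goes from n = 1.0 toward n = 1.409: a half-wave phase shift.
Bottom surface (1.409 → 1.0): reflection off a lower-index medium gives no phase shift.
Exactly one π shift → a net half-wave offset.
For bright reflection here: 2 n t = (m + ½) λ.
λ = 2 n t / (m + ½) = 919 / (m + ½) nm.
m=0: 1837 nm (IR); m=1: 612 nm (visible); m=2: 367 nm (UV).

1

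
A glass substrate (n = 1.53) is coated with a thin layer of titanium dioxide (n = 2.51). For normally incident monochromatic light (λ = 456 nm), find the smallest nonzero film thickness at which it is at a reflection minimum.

90.8 nm

Top surface (1.0 → 2.51): reflection off a higher-index medium gives a half-wave phase shift.
Bottom surface (2.51 → 1.53): reflection off a lower-index medium gives no phase shift.
The two reflections differ by half a wavelength.
With one net inversion, destructive interference in reflection requires 2 n t = m λ.
Minimum nonzero at m = 1: t = λ / (2 n) = 456 / (2 × 2.51) = 90.8 nm.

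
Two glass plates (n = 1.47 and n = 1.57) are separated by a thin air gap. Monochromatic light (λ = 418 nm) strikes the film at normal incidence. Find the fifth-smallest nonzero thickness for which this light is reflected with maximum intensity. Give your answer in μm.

Top surface (1.47 → 1.0): reflection off a lower-index medium gives no phase shift.
Ray reflecting at the bottom interface goes from n = 1.0 toward n = 1.57: a half-wave phase shift.
Net: one phase inversion between the two reflected rays.
For maximum reflection here: 2 n t = (m + ½) λ.
The fifth-smallest nonzero thickness corresponds to m = 4: t = (m + ½) λ / (2 n) = 4.50 × 418 / (2 × 1.0) = 941 nm.

0.941 μm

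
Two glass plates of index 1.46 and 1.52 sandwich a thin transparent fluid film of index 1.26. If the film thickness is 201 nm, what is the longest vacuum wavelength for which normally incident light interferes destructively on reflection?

507 nm

At the upper boundary (n = 1.46 to n = 1.26) the reflected ray undergoes no phase shift.
At the lower boundary (n = 1.26 to n = 1.52) the reflected ray undergoes a half-wave phase shift.
Exactly one π shift → a net half-wave offset.
So the condition for destructive reflection is 2 n t = m λ.
λ = 2 n t / m. The longest wavelength is m = 1: λ = 2 × 1.26 × 201 / 1.00 = 507 nm.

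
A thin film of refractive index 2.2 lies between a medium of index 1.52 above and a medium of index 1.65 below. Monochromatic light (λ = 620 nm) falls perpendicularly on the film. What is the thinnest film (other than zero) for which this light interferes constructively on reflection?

70.5 nm

Ray reflecting at the top interface goes from n = 1.52 toward n = 2.2: a half-wave phase shift.
Bottom surface (2.2 → 1.65): reflection off a lower-index medium gives no phase shift.
Net: one phase inversion between the two reflected rays.
So the condition for constructive reflection is 2 n t = (m + ½) λ.
Minimum at m = 0: t = λ / (4 n) = 620 / (4 × 2.2) = 70.5 nm.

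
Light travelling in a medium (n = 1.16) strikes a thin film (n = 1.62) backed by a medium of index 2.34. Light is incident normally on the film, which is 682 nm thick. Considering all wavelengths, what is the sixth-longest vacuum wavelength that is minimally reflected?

At the upper boundary (n = 1.16 to n = 1.62) the reflected ray undergoes a half-wave phase shift.
Bottom surface (1.62 → 2.34): reflection off a higher-index medium gives a half-wave phase shift.
Zero or two π shifts → no net half-wave offset.
For minimum reflection here: 2 n t = (m + ½) λ.
λ = 2 n t / (m + ½). The sixth-longest wavelength is m = 5: λ = 2 × 1.62 × 682 / 5.50 = 402 nm.

402 nm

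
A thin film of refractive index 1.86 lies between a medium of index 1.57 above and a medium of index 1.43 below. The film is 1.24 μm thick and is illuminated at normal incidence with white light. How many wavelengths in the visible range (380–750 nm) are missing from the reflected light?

Ray reflecting at the top interface goes from n = 1.57 toward n = 1.86: a half-wave phase shift.
Ray reflecting at the bottom interface goes from n = 1.86 toward n = 1.43: no phase shift.
The two reflections differ by half a wavelength.
With one net inversion, destructive interference in reflection requires 2 n t = m λ.
λ = 2 n t / m = 4613 / m nm.
m=6: 769 nm (IR); m=7: 659 nm (visible); m=8: 577 nm (visible); m=9: 513 nm (visible); m=10: 461 nm (visible); m=11: 419 nm (visible); m=12: 384 nm (visible); m=13: 355 nm (UV).

6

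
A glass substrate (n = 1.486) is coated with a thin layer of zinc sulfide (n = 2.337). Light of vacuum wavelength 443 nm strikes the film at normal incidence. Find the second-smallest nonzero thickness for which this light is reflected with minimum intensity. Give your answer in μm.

0.190 μm

Top surface (1.0 → 2.337): reflection off a higher-index medium gives a half-wave phase shift.
Ray reflecting at the bottom interface goes from n = 2.337 toward n = 1.486: no phase shift.
Net: one phase inversion between the two reflected rays.
With one net inversion, destructive interference in reflection requires 2 n t = m λ.
The second-smallest nonzero thickness corresponds to m = 2: t = m λ / (2 n) = 2.00 × 443 / (2 × 2.337) = 190 nm.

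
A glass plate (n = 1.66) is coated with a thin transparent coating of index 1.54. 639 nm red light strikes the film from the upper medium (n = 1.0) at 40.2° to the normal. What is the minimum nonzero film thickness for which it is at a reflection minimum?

Ray reflecting at the top interface goes from n = 1.0 toward n = 1.54: a half-wave phase shift.
At the lower boundary (n = 1.54 to n = 1.66) the reflected ray undergoes a half-wave phase shift.
The two reflections carry the same phase change, so no net offset.
For minimum reflection here: 2 n t cos θ_r = (m + ½) λ.
Snell's law: 1.0 sin 40.2° = 1.54 sin θ_r → sin θ_r = 0.419, cos θ_r = 0.908.
Minimum at m = 0: t = λ / (4 n cos θ_r) = 639 / (4 × 1.54 × 0.908) = 114 nm.

114 nm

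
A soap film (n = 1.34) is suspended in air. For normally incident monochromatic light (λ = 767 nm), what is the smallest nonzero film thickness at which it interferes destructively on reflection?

286 nm

Top surface (1.0 → 1.34): reflection off a higher-index medium gives a half-wave phase shift.
Bottom surface (1.34 → 1.0): reflection off a lower-index medium gives no phase shift.
Net: one phase inversion between the two reflected rays.
So the condition for destructive reflection is 2 n t = m λ.
The smallest nonzero thickness corresponds to m = 1: t = m λ / (2 n) = 1.00 × 767 / (2 × 1.34) = 286 nm.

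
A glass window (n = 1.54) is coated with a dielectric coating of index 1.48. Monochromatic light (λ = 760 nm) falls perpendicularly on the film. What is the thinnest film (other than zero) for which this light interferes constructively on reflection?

257 nm

Top surface (1.0 → 1.48): reflection off a higher-index medium gives a half-wave phase shift.
Bottom surface (1.48 → 1.54): reflection off a higher-index medium gives a half-wave phase shift.
The two reflections carry the same phase change, so no net offset.
So the condition for constructive reflection is 2 n t = m λ.
Minimum nonzero at m = 1: t = λ / (2 n) = 760 / (2 × 1.48) = 257 nm.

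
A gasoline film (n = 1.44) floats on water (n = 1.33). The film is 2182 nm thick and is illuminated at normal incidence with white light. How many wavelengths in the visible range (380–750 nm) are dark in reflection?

8

At the upper boundary (n = 1.0 to n = 1.44) the reflected ray undergoes a half-wave phase shift.
At the lower boundary (n = 1.44 to n = 1.33) the reflected ray undergoes no phase shift.
Exactly one π shift → a net half-wave offset.
So the condition for destructive reflection is 2 n t = m λ.
λ = 2 n t / m = 6284 / m nm.
m=8: 786 nm (IR); m=9: 698 nm (visible); m=10: 628 nm (visible); m=11: 571 nm (visible); m=12: 524 nm (visible); m=13: 483 nm (visible); m=14: 449 nm (visible); m=15: 419 nm (visible); m=16: 393 nm (visible); m=17: 370 nm (UV).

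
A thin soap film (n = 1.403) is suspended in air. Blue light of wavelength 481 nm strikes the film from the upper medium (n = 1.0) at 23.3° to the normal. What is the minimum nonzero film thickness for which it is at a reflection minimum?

Top surface (1.0 → 1.403): reflection off a higher-index medium gives a half-wave phase shift.
At the lower boundary (n = 1.403 to n = 1.0) the reflected ray undergoes no phase shift.
Net: one phase inversion between the two reflected rays.
So the condition for destructive reflection is 2 n t cos θ_r = m λ.
Snell's law: 1.0 sin 23.3° = 1.403 sin θ_r → sin θ_r = 0.282, cos θ_r = 0.959.
Minimum nonzero at m = 1: t = λ / (2 n cos θ_r) = 481 / (2 × 1.403 × 0.959) = 179 nm.

179 nm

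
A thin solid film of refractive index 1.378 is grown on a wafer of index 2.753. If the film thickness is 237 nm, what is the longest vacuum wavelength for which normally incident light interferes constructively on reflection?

653 nm

At the upper boundary (n = 1.0 to n = 1.378) the reflected ray undergoes a half-wave phase shift.
Bottom surface (1.378 → 2.753): reflection off a higher-index medium gives a half-wave phase shift.
Net: no relative phase inversion (both shifts match).
With no net inversion, constructive interference in reflection requires 2 n t = m λ.
λ = 2 n t / m. The longest wavelength is m = 1: λ = 2 × 1.378 × 237 / 1.00 = 653 nm.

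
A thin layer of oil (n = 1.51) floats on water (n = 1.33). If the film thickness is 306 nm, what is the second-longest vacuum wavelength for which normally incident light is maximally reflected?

Top surface (1.0 → 1.51): reflection off a higher-index medium gives a half-wave phase shift.
At the lower boundary (n = 1.51 to n = 1.33) the reflected ray undergoes no phase shift.
Net: one phase inversion between the two reflected rays.
So the condition for constructive reflection is 2 n t = (m + ½) λ.
λ = 2 n t / (m + ½). The second-longest wavelength is m = 1: λ = 2 × 1.51 × 306 / 1.50 = 616 nm.

616 nm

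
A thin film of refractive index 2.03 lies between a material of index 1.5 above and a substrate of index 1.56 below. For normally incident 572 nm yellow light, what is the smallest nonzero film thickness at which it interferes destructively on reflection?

141 nm

Ray reflecting at the top interface goes from n = 1.5 toward n = 2.03: a half-wave phase shift.
Bottom surface (2.03 → 1.56): reflection off a lower-index medium gives no phase shift.
The two reflections differ by half a wavelength.
For weak reflection here: 2 n t = m λ.
The smallest nonzero thickness corresponds to m = 1: t = m λ / (2 n) = 1.00 × 572 / (2 × 2.03) = 141 nm.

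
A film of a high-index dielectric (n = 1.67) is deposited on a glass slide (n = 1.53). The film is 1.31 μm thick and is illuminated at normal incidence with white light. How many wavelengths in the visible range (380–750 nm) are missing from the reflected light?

6

At the upper boundary (n = 1.0 to n = 1.67) the reflected ray undergoes a half-wave phase shift.
Ray reflecting at the bottom interface goes from n = 1.67 toward n = 1.53: no phase shift.
Net: one phase inversion between the two reflected rays.
For minimum reflection here: 2 n t = m λ.
λ = 2 n t / m = 4375 / m nm.
m=5: 875 nm (IR); m=6: 729 nm (visible); m=7: 625 nm (visible); m=8: 547 nm (visible); m=9: 486 nm (visible); m=10: 438 nm (visible); m=11: 398 nm (visible); m=12: 365 nm (UV).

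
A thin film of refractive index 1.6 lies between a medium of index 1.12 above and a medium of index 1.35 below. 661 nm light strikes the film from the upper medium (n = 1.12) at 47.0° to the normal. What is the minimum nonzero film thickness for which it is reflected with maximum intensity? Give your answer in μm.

Top surface (1.12 → 1.6): reflection off a higher-index medium gives a half-wave phase shift.
At the lower boundary (n = 1.6 to n = 1.35) the reflected ray undergoes no phase shift.
Net: one phase inversion between the two reflected rays.
With one net inversion, constructive interference in reflection requires 2 n t cos θ_r = (m + ½) λ.
Snell's law: 1.12 sin 47.0° = 1.6 sin θ_r → sin θ_r = 0.512, cos θ_r = 0.859.
Minimum at m = 0: t = λ / (4 n cos θ_r) = 661 / (4 × 1.6 × 0.859) = 120 nm.

0.120 μm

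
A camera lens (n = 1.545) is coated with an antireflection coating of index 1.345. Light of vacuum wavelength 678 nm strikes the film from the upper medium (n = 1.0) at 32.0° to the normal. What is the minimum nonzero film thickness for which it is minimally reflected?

Ray reflecting at the top interface goes from n = 1.0 toward n = 1.345: a half-wave phase shift.
Ray reflecting at the bottom interface goes from n = 1.345 toward n = 1.545: a half-wave phase shift.
Zero or two π shifts → no net half-wave offset.
For minimum reflection here: 2 n t cos θ_r = (m + ½) λ.
Snell's law: 1.0 sin 32.0° = 1.345 sin θ_r → sin θ_r = 0.394, cos θ_r = 0.919.
Minimum at m = 0: t = λ / (4 n cos θ_r) = 678 / (4 × 1.345 × 0.919) = 137 nm.

137 nm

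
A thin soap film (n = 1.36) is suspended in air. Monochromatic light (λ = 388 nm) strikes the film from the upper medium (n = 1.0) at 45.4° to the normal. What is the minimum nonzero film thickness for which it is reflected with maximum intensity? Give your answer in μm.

Ray reflecting at the top interface goes from n = 1.0 toward n = 1.36: a half-wave phase shift.
Bottom surface (1.36 → 1.0): reflection off a lower-index medium gives no phase shift.
Exactly one π shift → a net half-wave offset.
With one net inversion, constructive interference in reflection requires 2 n t cos θ_r = (m + ½) λ.
Snell's law: 1.0 sin 45.4° = 1.36 sin θ_r → sin θ_r = 0.524, cos θ_r = 0.852.
Minimum at m = 0: t = λ / (4 n cos θ_r) = 388 / (4 × 1.36 × 0.852) = 83.7 nm.

0.0837 μm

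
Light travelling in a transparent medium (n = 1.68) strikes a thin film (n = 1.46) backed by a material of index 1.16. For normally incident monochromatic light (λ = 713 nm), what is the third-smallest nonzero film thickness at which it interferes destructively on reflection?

610 nm

At the upper boundary (n = 1.68 to n = 1.46) the reflected ray undergoes no phase shift.
At the lower boundary (n = 1.46 to n = 1.16) the reflected ray undergoes no phase shift.
The two reflections carry the same phase change, so no net offset.
With no net inversion, destructive interference in reflection requires 2 n t = (m + ½) λ.
The third-smallest nonzero thickness corresponds to m = 2: t = (m + ½) λ / (2 n) = 2.50 × 713 / (2 × 1.46) = 610 nm.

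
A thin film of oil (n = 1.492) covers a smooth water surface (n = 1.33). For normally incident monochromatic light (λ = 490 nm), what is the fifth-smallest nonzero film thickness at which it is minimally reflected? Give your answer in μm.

Ray reflecting at the top interface goes from n = 1.0 toward n = 1.492: a half-wave phase shift.
Bottom surface (1.492 → 1.33): reflection off a lower-index medium gives no phase shift.
Exactly one π shift → a net half-wave offset.
So the condition for destructive reflection is 2 n t = m λ.
The fifth-smallest nonzero thickness corresponds to m = 5: t = m λ / (2 n) = 5.00 × 490 / (2 × 1.492) = 821 nm.

0.821 μm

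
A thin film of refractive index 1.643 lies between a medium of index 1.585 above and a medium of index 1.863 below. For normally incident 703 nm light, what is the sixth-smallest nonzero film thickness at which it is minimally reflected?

Top surface (1.585 → 1.643): reflection off a higher-index medium gives a half-wave phase shift.
Bottom surface (1.643 → 1.863): reflection off a higher-index medium gives a half-wave phase shift.
The two reflections carry the same phase change, so no net offset.
So the condition for destructive reflection is 2 n t = (m + ½) λ.
The sixth-smallest nonzero thickness corresponds to m = 5: t = (m + ½) λ / (2 n) = 5.50 × 703 / (2 × 1.643) = 1177 nm.

1177 nm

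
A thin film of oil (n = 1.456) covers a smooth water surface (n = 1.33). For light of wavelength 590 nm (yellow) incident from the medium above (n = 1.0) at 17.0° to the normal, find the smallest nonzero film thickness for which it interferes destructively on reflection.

207 nm

Ray reflecting at the top interface goes from n = 1.0 toward n = 1.456: a half-wave phase shift.
At the lower boundary (n = 1.456 to n = 1.33) the reflected ray undergoes no phase shift.
The two reflections differ by half a wavelength.
With one net inversion, destructive interference in reflection requires 2 n t cos θ_r = m λ.
Snell's law: 1.0 sin 17.0° = 1.456 sin θ_r → sin θ_r = 0.201, cos θ_r = 0.980.
Minimum nonzero at m = 1: t = λ / (2 n cos θ_r) = 590 / (2 × 1.456 × 0.980) = 207 nm.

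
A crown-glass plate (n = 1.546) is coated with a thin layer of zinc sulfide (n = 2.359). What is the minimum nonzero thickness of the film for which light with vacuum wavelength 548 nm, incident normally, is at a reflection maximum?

58.1 nm

Ray reflecting at the top interface goes from n = 1.0 toward n = 2.359: a half-wave phase shift.
At the lower boundary (n = 2.359 to n = 1.546) the reflected ray undergoes no phase shift.
The two reflections differ by half a wavelength.
With one net inversion, constructive interference in reflection requires 2 n t = (m + ½) λ.
Minimum at m = 0: t = λ / (4 n) = 548 / (4 × 2.359) = 58.1 nm.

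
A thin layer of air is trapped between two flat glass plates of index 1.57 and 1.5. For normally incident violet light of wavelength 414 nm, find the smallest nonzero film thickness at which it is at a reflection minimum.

207 nm

Top surface (1.57 → 1.0): reflection off a lower-index medium gives no phase shift.
Bottom surface (1.0 → 1.5): reflection off a higher-index medium gives a half-wave phase shift.
The two reflections differ by half a wavelength.
With one net inversion, destructive interference in reflection requires 2 n t = m λ.
Minimum nonzero at m = 1: t = λ / (2 n) = 414 / (2 × 1.0) = 207 nm.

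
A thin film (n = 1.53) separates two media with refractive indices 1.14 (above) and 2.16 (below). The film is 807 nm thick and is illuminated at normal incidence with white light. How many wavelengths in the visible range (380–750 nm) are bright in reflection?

Ray reflecting at the top interface goes from n = 1.14 toward n = 1.53: a half-wave phase shift.
Ray reflecting at the bottom interface goes from n = 1.53 toward n = 2.16: a half-wave phase shift.
Net: no relative phase inversion (both shifts match).
For maximum reflection here: 2 n t = m λ.
λ = 2 n t / m = 2469 / m nm.
m=3: 823 nm (IR); m=4: 617 nm (visible); m=5: 494 nm (visible); m=6: 412 nm (visible); m=7: 353 nm (UV).

3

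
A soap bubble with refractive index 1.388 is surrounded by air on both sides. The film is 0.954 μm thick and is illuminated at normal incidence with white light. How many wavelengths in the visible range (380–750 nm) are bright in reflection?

Top surface (1.0 → 1.388): reflection off a higher-index medium gives a half-wave phase shift.
Ray reflecting at the bottom interface goes from n = 1.388 toward n = 1.0: no phase shift.
The two reflections differ by half a wavelength.
For maximum reflection here: 2 n t = (m + ½) λ.
λ = 2 n t / (m + ½) = 2648 / (m + ½) nm.
m=3: 757 nm (IR); m=4: 589 nm (visible); m=5: 482 nm (visible); m=6: 407 nm (visible); m=7: 353 nm (UV).

3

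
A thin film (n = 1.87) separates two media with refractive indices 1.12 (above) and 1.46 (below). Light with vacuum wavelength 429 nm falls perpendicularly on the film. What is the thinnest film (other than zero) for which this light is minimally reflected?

115 nm

Ray reflecting at the top interface goes from n = 1.12 toward n = 1.87: a half-wave phase shift.
Ray reflecting at the bottom interface goes from n = 1.87 toward n = 1.46: no phase shift.
Exactly one π shift → a net half-wave offset.
With one net inversion, destructive interference in reflection requires 2 n t = m λ.
Minimum nonzero at m = 1: t = λ / (2 n) = 429 / (2 × 1.87) = 115 nm.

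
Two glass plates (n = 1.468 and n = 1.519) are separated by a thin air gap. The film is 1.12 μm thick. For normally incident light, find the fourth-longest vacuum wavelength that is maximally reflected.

Top surface (1.468 → 1.0): reflection off a lower-index medium gives no phase shift.
Bottom surface (1.0 → 1.519): reflection off a higher-index medium gives a half-wave phase shift.
The two reflections differ by half a wavelength.
With one net inversion, constructive interference in reflection requires 2 n t = (m + ½) λ.
λ = 2 n t / (m + ½). The fourth-longest wavelength is m = 3: λ = 2 × 1.0 × 1120 / 3.50 = 640 nm.

640 nm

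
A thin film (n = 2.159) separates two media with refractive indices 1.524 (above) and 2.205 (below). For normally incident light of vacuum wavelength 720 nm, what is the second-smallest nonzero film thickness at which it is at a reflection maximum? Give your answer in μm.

0.333 μm

Top surface (1.524 → 2.159): reflection off a higher-index medium gives a half-wave phase shift.
At the lower boundary (n = 2.159 to n = 2.205) the reflected ray undergoes a half-wave phase shift.
Zero or two π shifts → no net half-wave offset.
For maximum reflection here: 2 n t = m λ.
The second-smallest nonzero thickness corresponds to m = 2: t = m λ / (2 n) = 2.00 × 720 / (2 × 2.159) = 333 nm.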